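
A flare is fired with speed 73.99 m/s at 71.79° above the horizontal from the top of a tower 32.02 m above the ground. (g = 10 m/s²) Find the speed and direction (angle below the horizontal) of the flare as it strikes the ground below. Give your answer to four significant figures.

78.20 m/s at 72.80° below the horizontal

v_x = 73.99 cos 71.79° = 23.122 m/s (constant).
|v_y| at impact = √((70.284)² + 2×10×32.02) = 74.701 m/s.
Speed = √(23.122² + 74.701²) = 78.20 m/s; angle = arctan(74.701/23.122) = 72.80° below horizontal.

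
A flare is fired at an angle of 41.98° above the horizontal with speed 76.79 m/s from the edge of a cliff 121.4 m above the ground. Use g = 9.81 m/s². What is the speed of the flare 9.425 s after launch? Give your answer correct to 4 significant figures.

70.34 m/s

v_x = 76.79 cos 41.98° = 57.084 m/s (constant).
v_y(t) = 76.79 sin 41.98° − g t = 51.363 − 9.81 × 9.425 = -41.096 m/s.
Speed = √(v_x² + v_y²) = √(3258.6 + 1688.9) = 70.34 m/s.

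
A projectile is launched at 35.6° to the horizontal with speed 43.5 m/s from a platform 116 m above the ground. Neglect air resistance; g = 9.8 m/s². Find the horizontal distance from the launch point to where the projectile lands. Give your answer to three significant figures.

286 m

Components: v_x = 43.5 cos 35.6° = 35.37 m/s, v_y = 43.5 sin 35.6° = 25.32 m/s.
Vertical: 0 = 116 + 25.32 t − ½(9.8) t² ⇒ 4.900 t² − 25.32 t − 116 = 0.
t = [25.32 + √(641.1 + 2274)] / 9.800 = 8.093 s.
Horizontal: R = v_x · t = 35.37 × 8.093 = 286 m.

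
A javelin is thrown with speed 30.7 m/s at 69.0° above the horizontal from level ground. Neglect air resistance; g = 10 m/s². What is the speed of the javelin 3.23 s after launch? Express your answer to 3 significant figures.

11.6 m/s

v_x = 30.7 cos 69.0° = 11.00 m/s (constant).
v_y(t) = 30.7 sin 69.0° − g t = 28.66 − 10 × 3.23 = -3.640 m/s.
Speed = √(v_x² + v_y²) = √(121.0 + 13.25) = 11.6 m/s.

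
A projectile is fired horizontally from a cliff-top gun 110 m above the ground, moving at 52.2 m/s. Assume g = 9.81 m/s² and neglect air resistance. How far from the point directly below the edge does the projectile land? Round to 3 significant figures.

247 m

Initial vertical velocity is zero, so the fall time comes from h = ½ g t²: t = √(2 × 110 / 9.81) = 4.736 s.
Horizontal motion is uniform at 52.2 m/s, so x = 52.2 × 4.736 = 247 m.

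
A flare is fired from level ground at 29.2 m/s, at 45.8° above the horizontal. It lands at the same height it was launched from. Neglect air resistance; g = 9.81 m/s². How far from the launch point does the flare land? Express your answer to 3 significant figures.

For level ground, R = v₀² sin(2θ) / g.
sin(2 × 45.8°) = sin 91.60° = 0.9996.
R = (29.2)² × 0.9996 / 9.81 = 86.9 m.

86.9 m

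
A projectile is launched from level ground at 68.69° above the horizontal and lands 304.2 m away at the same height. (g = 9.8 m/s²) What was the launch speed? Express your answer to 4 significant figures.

66.35 m/s

On level ground, R = v₀² sin(2θ) / g, so v₀ = √(R g / sin 2θ).
sin(2 × 68.69°) = 0.6771.
v₀ = √(304.2 × 9.8 / 0.6771) = √4402.8 = 66.35 m/s.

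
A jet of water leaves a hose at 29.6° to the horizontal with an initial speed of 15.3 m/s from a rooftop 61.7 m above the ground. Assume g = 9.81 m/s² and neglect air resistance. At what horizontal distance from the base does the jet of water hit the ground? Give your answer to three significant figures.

58.5 m

Components: v_x = 15.3 cos 29.6° = 13.30 m/s, v_y = 15.3 sin 29.6° = 7.557 m/s.
Vertical: 0 = 61.7 + 7.557 t − ½(9.81) t² ⇒ 4.905 t² − 7.557 t − 61.7 = 0.
t = [7.557 + √(57.11 + 1211)] / 9.810 = 4.400 s.
Horizontal: R = v_x · t = 13.30 × 4.400 = 58.5 m.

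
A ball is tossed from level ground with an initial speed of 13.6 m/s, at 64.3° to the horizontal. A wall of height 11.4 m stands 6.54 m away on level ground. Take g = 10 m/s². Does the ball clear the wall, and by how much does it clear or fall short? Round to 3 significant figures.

No — it falls 3.96 m short of clearing the wall.

v_x = 13.6 cos 64.3° = 5.898 m/s; v_y0 = 13.6 sin 64.3° = 12.25 m/s.
Time to reach the wall: t = 6.54 / 5.898 = 1.109 s.
Height at that point: y = 12.25×1.109 − 5.000×1.109² = 7.436 m.
That is 11.4 − 7.436 = 3.96 m below the top of the wall, so the ball does not clear it.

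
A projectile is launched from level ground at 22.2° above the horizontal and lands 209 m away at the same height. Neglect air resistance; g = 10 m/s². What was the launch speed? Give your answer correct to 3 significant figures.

On level ground, R = v₀² sin(2θ) / g, so v₀ = √(R g / sin 2θ).
sin(2 × 22.2°) = 0.6997.
v₀ = √(209 × 10 / 0.6997) = √2987 = 54.7 m/s.

54.7 m/s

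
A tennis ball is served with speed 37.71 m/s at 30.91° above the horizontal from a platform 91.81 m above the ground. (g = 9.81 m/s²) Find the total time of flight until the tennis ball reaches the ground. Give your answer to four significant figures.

Vertical component: v_y = 37.71 sin 30.91° = 19.371 m/s.
Taking up as positive with launch at y = 91.81 m, landing at y = 0: 0 = 91.81 + 19.371 t − ½(9.81) t².
Solving 4.905 t² − 19.371 t − 91.81 = 0 gives t = [19.371 + √(19.371² + 4·4.905·91.81)] / 9.810 = 6.730 s.

6.730 s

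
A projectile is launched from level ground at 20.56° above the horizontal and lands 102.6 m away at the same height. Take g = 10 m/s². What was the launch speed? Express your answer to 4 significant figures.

On level ground, R = v₀² sin(2θ) / g, so v₀ = √(R g / sin 2θ).
sin(2 × 20.56°) = 0.6576.
v₀ = √(102.6 × 10 / 0.6576) = √1560.2 = 39.50 m/s.

39.50 m/s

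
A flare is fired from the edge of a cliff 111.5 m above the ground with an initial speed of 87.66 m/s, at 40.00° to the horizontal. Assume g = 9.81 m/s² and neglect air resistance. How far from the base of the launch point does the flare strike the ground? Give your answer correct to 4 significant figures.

887.0 m

Components: v_x = 87.66 cos 40.00° = 67.151 m/s, v_y = 87.66 sin 40.00° = 56.347 m/s.
Vertical: 0 = 111.5 + 56.347 t − ½(9.81) t² ⇒ 4.905 t² − 56.347 t − 111.5 = 0.
t = [56.347 + √(3175.0 + 2187.6)] / 9.810 = 13.209 s.
Horizontal: R = v_x · t = 67.151 × 13.209 = 887.0 m.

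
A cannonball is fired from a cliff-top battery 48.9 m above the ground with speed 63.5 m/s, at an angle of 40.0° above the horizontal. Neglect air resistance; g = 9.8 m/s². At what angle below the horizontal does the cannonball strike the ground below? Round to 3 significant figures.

46.5°

v_x = 63.5 cos 40.0° = 48.64 m/s.
At impact |v_y| = √(v_y0² + 2 g h) = √(40.82² + 2×9.8×48.9) = 51.23 m/s.
Angle below horizontal = arctan(|v_y| / v_x) = arctan(51.23 / 48.64) = 46.5°.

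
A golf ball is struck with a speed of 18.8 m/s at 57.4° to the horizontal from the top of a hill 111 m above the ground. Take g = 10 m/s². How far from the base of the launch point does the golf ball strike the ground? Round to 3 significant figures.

Components: v_x = 18.8 cos 57.4° = 10.13 m/s, v_y = 18.8 sin 57.4° = 15.84 m/s.
Vertical: 0 = 111 + 15.84 t − ½(10) t² ⇒ 5.000 t² − 15.84 t − 111 = 0.
t = [15.84 + √(250.9 + 2220)] / 10.00 = 6.555 s.
Horizontal: R = v_x · t = 10.13 × 6.555 = 66.4 m.

66.4 m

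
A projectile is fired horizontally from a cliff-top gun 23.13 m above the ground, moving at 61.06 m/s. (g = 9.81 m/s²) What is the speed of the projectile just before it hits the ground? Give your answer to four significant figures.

64.67 m/s

Fall time: t = √(2 × 23.13 / 9.81) = 2.1715 s.
At impact: v_x = 61.06 m/s (unchanged), v_y = g t = 9.81 × 2.1715 = 21.302 m/s.
Speed = √(v_x² + v_y²) = √(3728.3 + 453.78) = 64.67 m/s.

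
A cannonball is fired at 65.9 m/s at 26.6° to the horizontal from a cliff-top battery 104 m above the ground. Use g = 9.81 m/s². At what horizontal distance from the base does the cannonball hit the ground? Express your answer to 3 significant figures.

Components: v_x = 65.9 cos 26.6° = 58.92 m/s, v_y = 65.9 sin 26.6° = 29.51 m/s.
Vertical: 0 = 104 + 29.51 t − ½(9.81) t² ⇒ 4.905 t² − 29.51 t − 104 = 0.
t = [29.51 + √(870.8 + 2040)] / 9.810 = 8.508 s.
Horizontal: R = v_x · t = 58.92 × 8.508 = 501 m.

501 m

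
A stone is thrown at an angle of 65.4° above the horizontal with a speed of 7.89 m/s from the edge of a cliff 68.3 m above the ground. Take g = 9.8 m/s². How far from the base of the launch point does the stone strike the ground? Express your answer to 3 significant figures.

14.9 m

Components: v_x = 7.89 cos 65.4° = 3.284 m/s, v_y = 7.89 sin 65.4° = 7.174 m/s.
Vertical: 0 = 68.3 + 7.174 t − ½(9.8) t² ⇒ 4.900 t² − 7.174 t − 68.3 = 0.
t = [7.174 + √(51.47 + 1339)] / 9.800 = 4.537 s.
Horizontal: R = v_x · t = 3.284 × 4.537 = 14.9 m.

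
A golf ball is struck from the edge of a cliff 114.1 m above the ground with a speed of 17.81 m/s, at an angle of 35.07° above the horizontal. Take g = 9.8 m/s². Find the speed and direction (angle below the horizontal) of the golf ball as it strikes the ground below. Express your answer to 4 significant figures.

50.53 m/s at 73.23° below the horizontal

v_x = 17.81 cos 35.07° = 14.577 m/s (constant).
|v_y| at impact = √((10.233)² + 2×9.8×114.1) = 48.385 m/s.
Speed = √(14.577² + 48.385²) = 50.53 m/s; angle = arctan(48.385/14.577) = 73.23° below horizontal.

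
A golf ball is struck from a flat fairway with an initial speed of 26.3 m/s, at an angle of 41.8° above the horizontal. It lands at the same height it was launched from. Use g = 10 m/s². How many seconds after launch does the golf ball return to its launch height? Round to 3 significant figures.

Vertical component: v_y = 26.3 sin 41.8° = 17.53 m/s.
For a projectile landing at launch height, time of flight is t = 2 v_y / g = 2 × 17.53 / 10 = 3.51 s.

3.51 s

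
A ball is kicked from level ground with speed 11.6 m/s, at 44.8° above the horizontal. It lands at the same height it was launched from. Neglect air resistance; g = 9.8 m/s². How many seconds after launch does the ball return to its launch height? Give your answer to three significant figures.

Vertical component: v_y = 11.6 sin 44.8° = 8.174 m/s.
For a projectile landing at launch height, time of flight is t = 2 v_y / g = 2 × 8.174 / 9.8 = 1.67 s.

1.67 s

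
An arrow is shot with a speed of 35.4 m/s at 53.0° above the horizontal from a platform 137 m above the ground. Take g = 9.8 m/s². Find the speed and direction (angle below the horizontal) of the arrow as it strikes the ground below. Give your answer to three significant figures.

v_x = 35.4 cos 53.0° = 21.30 m/s (constant).
|v_y| at impact = √((28.27)² + 2×9.8×137) = 59.03 m/s.
Speed = √(21.30² + 59.03²) = 62.8 m/s; angle = arctan(59.03/21.30) = 70.2° below horizontal.

62.8 m/s at 70.2° below the horizontal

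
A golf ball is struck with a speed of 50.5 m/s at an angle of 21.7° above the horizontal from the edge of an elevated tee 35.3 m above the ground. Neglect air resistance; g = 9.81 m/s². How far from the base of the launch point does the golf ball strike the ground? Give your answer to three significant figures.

244 m

Components: v_x = 50.5 cos 21.7° = 46.92 m/s, v_y = 50.5 sin 21.7° = 18.67 m/s.
Vertical: 0 = 35.3 + 18.67 t − ½(9.81) t² ⇒ 4.905 t² − 18.67 t − 35.3 = 0.
t = [18.67 + √(348.6 + 692.6)] / 9.810 = 5.192 s.
Horizontal: R = v_x · t = 46.92 × 5.192 = 244 m.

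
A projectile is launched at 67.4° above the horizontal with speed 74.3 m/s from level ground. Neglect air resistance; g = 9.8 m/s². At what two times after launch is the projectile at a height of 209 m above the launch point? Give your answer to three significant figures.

v_y0 = 74.3 sin 67.4° = 68.59 m/s.
Set y = v_y0 t − ½ g t² = 209: 4.900 t² − 68.59 t + 209 = 0.
t = [68.59 ± √(4705 − 4096)] / 9.8 = (68.59 ± 24.68) / 9.8, giving t = 4.48 s or t = 9.52 s.
So the projectile is at 209 m at t = 4.48 s (rising) and t = 9.52 s (falling).

4.48 s and 9.52 s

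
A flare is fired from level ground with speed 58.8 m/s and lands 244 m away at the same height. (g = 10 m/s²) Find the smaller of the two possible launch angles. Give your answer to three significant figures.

22.4°

Level-ground range: R = v₀² sin(2θ)/g ⇒ sin 2θ = R g / v₀² = 244×10/58.8² = 0.7057.
2θ = arcsin(0.7057) = 44.89° or 180° − 44.89° = 135.11°.
So θ = 22.4° or θ = 67.6°.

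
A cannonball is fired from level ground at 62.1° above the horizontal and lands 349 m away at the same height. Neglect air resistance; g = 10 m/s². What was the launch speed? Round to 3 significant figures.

65.0 m/s

On level ground, R = v₀² sin(2θ) / g, so v₀ = √(R g / sin 2θ).
sin(2 × 62.1°) = 0.8271.
v₀ = √(349 × 10 / 0.8271) = √4220 = 65.0 m/s.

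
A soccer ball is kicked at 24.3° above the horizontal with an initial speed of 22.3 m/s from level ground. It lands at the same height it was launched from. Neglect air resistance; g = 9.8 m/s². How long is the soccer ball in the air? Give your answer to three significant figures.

1.87 s

Vertical component: v_y = 22.3 sin 24.3° = 9.177 m/s.
For a projectile landing at launch height, time of flight is t = 2 v_y / g = 2 × 9.177 / 9.8 = 1.87 s.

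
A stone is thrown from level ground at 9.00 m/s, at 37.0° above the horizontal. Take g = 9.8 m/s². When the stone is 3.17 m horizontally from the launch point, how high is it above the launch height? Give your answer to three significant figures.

1.44 m

v_x = 9.00 cos 37.0° = 7.188 m/s, v_y0 = 9.00 sin 37.0° = 5.416 m/s.
Time to reach x = 3.17 m: t = x / v_x = 3.17 / 7.188 = 0.4410 s.
y = v_y0 t − ½ g t² = 5.416×0.4410 − 4.900×0.4410² = 1.44 m.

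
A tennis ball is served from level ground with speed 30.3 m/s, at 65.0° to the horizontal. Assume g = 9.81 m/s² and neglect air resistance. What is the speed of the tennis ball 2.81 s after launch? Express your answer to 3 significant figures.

v_x = 30.3 cos 65.0° = 12.81 m/s (constant).
v_y(t) = 30.3 sin 65.0° − g t = 27.46 − 9.81 × 2.81 = -0.1061 m/s.
Speed = √(v_x² + v_y²) = √(164.1 + 0.01126) = 12.8 m/s.

12.8 m/s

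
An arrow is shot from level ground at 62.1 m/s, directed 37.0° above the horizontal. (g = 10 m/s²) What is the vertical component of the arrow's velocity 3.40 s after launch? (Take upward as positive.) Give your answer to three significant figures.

3.37 m/s

Initial vertical component: v_y0 = 62.1 sin 37.0° = 37.37 m/s.
v_y(t) = v_y0 − g t = 37.37 − 10 × 3.40 = 3.37 m/s.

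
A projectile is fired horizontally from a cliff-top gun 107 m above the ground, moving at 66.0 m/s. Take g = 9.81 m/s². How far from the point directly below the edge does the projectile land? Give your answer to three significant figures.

308 m

Initial vertical velocity is zero, so the fall time comes from h = ½ g t²: t = √(2 × 107 / 9.81) = 4.671 s.
Horizontal motion is uniform at 66.0 m/s, so x = 66.0 × 4.671 = 308 m.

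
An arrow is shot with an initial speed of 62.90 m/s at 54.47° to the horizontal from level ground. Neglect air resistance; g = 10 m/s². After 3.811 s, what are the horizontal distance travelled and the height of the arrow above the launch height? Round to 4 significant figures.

v_x = 62.90 cos 54.47° = 36.553 m/s; v_y0 = 62.90 sin 54.47° = 51.189 m/s.
x = v_x t = 36.553 × 3.811 = 139.3 m.
y = v_y0 t − ½ g t² = 51.189×3.811 − 5.000×3.811² = 122.5 m.

x = 139.3 m, y = 122.5 m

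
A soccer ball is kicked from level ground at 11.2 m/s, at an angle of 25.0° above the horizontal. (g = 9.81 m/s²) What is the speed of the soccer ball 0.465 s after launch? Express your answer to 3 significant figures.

10.2 m/s

v_x = 11.2 cos 25.0° = 10.15 m/s (constant).
v_y(t) = 11.2 sin 25.0° − g t = 4.733 − 9.81 × 0.465 = 0.1713 m/s.
Speed = √(v_x² + v_y²) = √(103.0 + 0.02934) = 10.2 m/s.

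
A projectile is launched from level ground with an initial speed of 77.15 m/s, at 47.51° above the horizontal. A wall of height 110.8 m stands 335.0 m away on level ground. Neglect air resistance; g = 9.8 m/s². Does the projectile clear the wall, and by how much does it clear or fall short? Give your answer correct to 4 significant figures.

Yes — it clears the wall by 52.42 m.

v_x = 77.15 cos 47.51° = 52.112 m/s; v_y0 = 77.15 sin 47.51° = 56.890 m/s.
Time to reach the wall: t = 335.0 / 52.112 = 6.4285 s.
Height at that point: y = 56.890×6.4285 − 4.900×6.4285² = 163.22 m.
That is 163.22 − 110.8 = 52.42 m above the top of the wall, so the projectile clears it.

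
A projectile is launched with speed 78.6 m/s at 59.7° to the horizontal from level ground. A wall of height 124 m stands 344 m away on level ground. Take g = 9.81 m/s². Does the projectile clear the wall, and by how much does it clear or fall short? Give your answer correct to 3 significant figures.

Yes — it clears the wall by 95.6 m.

v_x = 78.6 cos 59.7° = 39.66 m/s; v_y0 = 78.6 sin 59.7° = 67.86 m/s.
Time to reach the wall: t = 344 / 39.66 = 8.674 s.
Height at that point: y = 67.86×8.674 − 4.905×8.674² = 219.6 m.
That is 219.6 − 124 = 95.6 m above the top of the wall, so the projectile clears it.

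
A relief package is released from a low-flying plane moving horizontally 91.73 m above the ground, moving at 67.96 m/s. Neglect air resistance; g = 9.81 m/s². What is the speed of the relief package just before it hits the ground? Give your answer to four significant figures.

Fall time: t = √(2 × 91.73 / 9.81) = 4.3245 s.
At impact: v_x = 67.96 m/s (unchanged), v_y = g t = 9.81 × 4.3245 = 42.423 m/s.
Speed = √(v_x² + v_y²) = √(4618.6 + 1799.7) = 80.11 m/s.

80.11 m/s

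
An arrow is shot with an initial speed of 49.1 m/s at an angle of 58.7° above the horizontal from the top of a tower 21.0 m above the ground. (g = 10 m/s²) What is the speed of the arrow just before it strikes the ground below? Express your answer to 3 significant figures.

53.2 m/s

v_x = 49.1 cos 58.7° = 25.51 m/s is unchanged throughout.
For the vertical component, v_y² = v_y0² + 2 g h = (41.95)² + 2×10×21.0 = 2180, so |v_y| = 46.69 m/s.
Impact speed = √(v_x² + v_y²) = √(650.8 + 2180) = 53.2 m/s.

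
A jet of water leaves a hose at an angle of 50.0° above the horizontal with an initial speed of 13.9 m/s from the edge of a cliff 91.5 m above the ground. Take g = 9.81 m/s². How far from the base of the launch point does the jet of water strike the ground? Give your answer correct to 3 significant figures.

Components: v_x = 13.9 cos 50.0° = 8.935 m/s, v_y = 13.9 sin 50.0° = 10.65 m/s.
Vertical: 0 = 91.5 + 10.65 t − ½(9.81) t² ⇒ 4.905 t² − 10.65 t − 91.5 = 0.
t = [10.65 + √(113.4 + 1795)] / 9.810 = 5.539 s.
Horizontal: R = v_x · t = 8.935 × 5.539 = 49.5 m.

49.5 m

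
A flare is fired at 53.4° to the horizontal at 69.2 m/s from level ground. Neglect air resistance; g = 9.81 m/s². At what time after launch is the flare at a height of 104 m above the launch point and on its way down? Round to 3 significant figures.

v_y0 = 69.2 sin 53.4° = 55.55 m/s.
Set y = v_y0 t − ½ g t² = 104: 4.905 t² − 55.55 t + 104 = 0.
t = [55.55 ± √(3086 − 2040)] / 9.81 = (55.55 ± 32.34) / 9.81, giving t = 2.37 s or t = 8.96 s.
On the way down corresponds to the larger root: t = 8.96 s.

8.96 s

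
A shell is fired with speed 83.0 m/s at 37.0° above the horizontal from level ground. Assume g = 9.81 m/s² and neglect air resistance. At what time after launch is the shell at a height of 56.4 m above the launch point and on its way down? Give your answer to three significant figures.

8.89 s

v_y0 = 83.0 sin 37.0° = 49.95 m/s.
Set y = v_y0 t − ½ g t² = 56.4: 4.905 t² − 49.95 t + 56.4 = 0.
t = [49.95 ± √(2495 − 1107)] / 9.81 = (49.95 ± 37.26) / 9.81, giving t = 1.29 s or t = 8.89 s.
On the way down corresponds to the larger root: t = 8.89 s.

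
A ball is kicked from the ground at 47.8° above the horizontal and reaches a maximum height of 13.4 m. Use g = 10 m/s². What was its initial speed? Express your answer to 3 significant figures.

At maximum height v_y = 0, so (v₀ sin θ)² = 2 g H.
v₀ sin 47.8° = √(2 × 10 × 13.4) = 16.37 m/s.
v₀ = 16.37 / sin 47.8° = 16.37 / 0.7408 = 22.1 m/s.

22.1 m/s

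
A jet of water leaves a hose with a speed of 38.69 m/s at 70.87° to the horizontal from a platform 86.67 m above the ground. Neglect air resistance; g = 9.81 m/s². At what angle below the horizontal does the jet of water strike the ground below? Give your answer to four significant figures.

v_x = 38.69 cos 70.87° = 12.679 m/s.
At impact |v_y| = √(v_y0² + 2 g h) = √(36.553² + 2×9.81×86.67) = 55.105 m/s.
Angle below horizontal = arctan(|v_y| / v_x) = arctan(55.105 / 12.679) = 77.04°.

77.04°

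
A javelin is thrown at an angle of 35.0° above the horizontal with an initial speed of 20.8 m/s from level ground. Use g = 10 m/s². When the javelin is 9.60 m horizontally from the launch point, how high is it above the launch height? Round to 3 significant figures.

5.13 m

v_x = 20.8 cos 35.0° = 17.04 m/s, v_y0 = 20.8 sin 35.0° = 11.93 m/s.
Time to reach x = 9.60 m: t = x / v_x = 9.60 / 17.04 = 0.5634 s.
y = v_y0 t − ½ g t² = 11.93×0.5634 − 5.000×0.5634² = 5.13 m.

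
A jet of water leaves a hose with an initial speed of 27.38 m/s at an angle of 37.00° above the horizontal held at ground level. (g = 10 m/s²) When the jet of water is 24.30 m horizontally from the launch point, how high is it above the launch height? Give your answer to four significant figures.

12.14 m

v_x = 27.38 cos 37.00° = 21.867 m/s, v_y0 = 27.38 sin 37.00° = 16.478 m/s.
Time to reach x = 24.30 m: t = x / v_x = 24.30 / 21.867 = 1.1113 s.
y = v_y0 t − ½ g t² = 16.478×1.1113 − 5.000×1.1113² = 12.14 m.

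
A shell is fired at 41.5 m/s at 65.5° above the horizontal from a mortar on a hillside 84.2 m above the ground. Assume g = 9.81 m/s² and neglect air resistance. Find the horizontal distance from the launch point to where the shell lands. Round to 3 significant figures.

164 m

Components: v_x = 41.5 cos 65.5° = 17.21 m/s, v_y = 41.5 sin 65.5° = 37.76 m/s.
Vertical: 0 = 84.2 + 37.76 t − ½(9.81) t² ⇒ 4.905 t² − 37.76 t − 84.2 = 0.
t = [37.76 + √(1426 + 1652)] / 9.810 = 9.505 s.
Horizontal: R = v_x · t = 17.21 × 9.505 = 164 m.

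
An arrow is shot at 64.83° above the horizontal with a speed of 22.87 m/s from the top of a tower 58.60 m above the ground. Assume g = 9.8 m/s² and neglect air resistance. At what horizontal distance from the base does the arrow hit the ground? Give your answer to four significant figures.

Components: v_x = 22.87 cos 64.83° = 9.7267 m/s, v_y = 22.87 sin 64.83° = 20.698 m/s.
Vertical: 0 = 58.60 + 20.698 t − ½(9.8) t² ⇒ 4.900 t² − 20.698 t − 58.60 = 0.
t = [20.698 + √(428.41 + 1148.6)] / 9.800 = 6.1642 s.
Horizontal: R = v_x · t = 9.7267 × 6.1642 = 59.96 m.

59.96 m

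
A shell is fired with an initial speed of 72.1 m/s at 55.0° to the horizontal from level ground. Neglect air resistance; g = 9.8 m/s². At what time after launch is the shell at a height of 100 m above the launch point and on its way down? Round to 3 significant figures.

v_y0 = 72.1 sin 55.0° = 59.06 m/s.
Set y = v_y0 t − ½ g t² = 100: 4.900 t² − 59.06 t + 100 = 0.
t = [59.06 ± √(3488 − 1960)] / 9.8 = (59.06 ± 39.09) / 9.8, giving t = 2.04 s or t = 10.0 s.
On the way down corresponds to the larger root: t = 10.0 s.

10.0 s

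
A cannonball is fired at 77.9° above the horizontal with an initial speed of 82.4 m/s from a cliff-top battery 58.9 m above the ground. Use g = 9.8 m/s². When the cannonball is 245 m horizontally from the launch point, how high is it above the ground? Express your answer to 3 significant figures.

v_x = 82.4 cos 77.9° = 17.27 m/s, v_y0 = 82.4 sin 77.9° = 80.57 m/s.
Time to reach x = 245 m: t = x / v_x = 245 / 17.27 = 14.19 s.
y = 58.9 + v_y0 t − ½ g t² = 58.9 + 80.57×14.19 − 4.900×14.19² = 216 m.

216 m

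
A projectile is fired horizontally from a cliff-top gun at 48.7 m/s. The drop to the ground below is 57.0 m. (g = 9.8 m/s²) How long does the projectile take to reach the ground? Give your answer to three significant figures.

3.41 s

The horizontal speed doesn't affect the fall. With v_y0 = 0, h = ½ g t².
t = √(2 × 57.0 / 9.8) = √11.63 = 3.41 s.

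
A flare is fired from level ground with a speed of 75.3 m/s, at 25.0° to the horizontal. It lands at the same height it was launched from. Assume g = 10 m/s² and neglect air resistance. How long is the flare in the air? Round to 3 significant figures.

6.36 s

Vertical component: v_y = 75.3 sin 25.0° = 31.82 m/s.
For a projectile landing at launch height, time of flight is t = 2 v_y / g = 2 × 31.82 / 10 = 6.36 s.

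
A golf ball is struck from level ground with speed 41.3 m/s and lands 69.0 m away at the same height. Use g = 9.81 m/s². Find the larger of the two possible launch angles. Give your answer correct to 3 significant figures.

Level-ground range: R = v₀² sin(2θ)/g ⇒ sin 2θ = R g / v₀² = 69.0×9.81/41.3² = 0.3968.
2θ = arcsin(0.3968) = 23.38° or 180° − 23.38° = 156.62°.
So θ = 11.7° or θ = 78.3°.

78.3°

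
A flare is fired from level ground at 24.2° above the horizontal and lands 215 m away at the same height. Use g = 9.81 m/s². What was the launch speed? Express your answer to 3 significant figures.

53.1 m/s

On level ground, R = v₀² sin(2θ) / g, so v₀ = √(R g / sin 2θ).
sin(2 × 24.2°) = 0.7478.
v₀ = √(215 × 9.81 / 0.7478) = √2820 = 53.1 m/s.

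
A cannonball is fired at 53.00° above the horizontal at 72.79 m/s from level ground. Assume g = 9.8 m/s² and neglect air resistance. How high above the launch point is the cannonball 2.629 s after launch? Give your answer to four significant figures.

v_y0 = 72.79 sin 53.00° = 58.133 m/s.
y(t) = v_y0 t − ½ g t² = 58.133×2.629 − 4.900×2.629² = 119.0 m.

119.0 m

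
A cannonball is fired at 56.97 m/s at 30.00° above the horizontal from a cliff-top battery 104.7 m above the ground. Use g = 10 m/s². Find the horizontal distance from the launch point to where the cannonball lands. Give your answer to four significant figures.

406.5 m

Components: v_x = 56.97 cos 30.00° = 49.337 m/s, v_y = 56.97 sin 30.00° = 28.485 m/s.
Vertical: 0 = 104.7 + 28.485 t − ½(10) t² ⇒ 5.000 t² − 28.485 t − 104.7 = 0.
t = [28.485 + √(811.40 + 2094.0)] / 10.00 = 8.2387 s.
Horizontal: R = v_x · t = 49.337 × 8.2387 = 406.5 m.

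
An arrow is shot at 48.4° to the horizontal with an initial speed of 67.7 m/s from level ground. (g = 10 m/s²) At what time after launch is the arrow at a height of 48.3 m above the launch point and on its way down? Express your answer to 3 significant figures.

v_y0 = 67.7 sin 48.4° = 50.63 m/s.
Set y = v_y0 t − ½ g t² = 48.3: 5.000 t² − 50.63 t + 48.3 = 0.
t = [50.63 ± √(2563 − 966.0)] / 10 = (50.63 ± 39.96) / 10, giving t = 1.07 s or t = 9.06 s.
On the way down corresponds to the larger root: t = 9.06 s.

9.06 s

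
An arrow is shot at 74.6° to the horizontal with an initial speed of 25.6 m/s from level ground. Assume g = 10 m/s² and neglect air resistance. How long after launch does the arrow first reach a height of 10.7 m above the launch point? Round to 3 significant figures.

0.480 s

v_y0 = 25.6 sin 74.6° = 24.68 m/s.
Set y = v_y0 t − ½ g t² = 10.7: 5.000 t² − 24.68 t + 10.7 = 0.
t = [24.68 ± √(609.1 − 214.0)] / 10 = (24.68 ± 19.88) / 10, giving t = 0.480 s or t = 4.46 s.
The arrow is on the way up at the first time, so t = 0.480 s.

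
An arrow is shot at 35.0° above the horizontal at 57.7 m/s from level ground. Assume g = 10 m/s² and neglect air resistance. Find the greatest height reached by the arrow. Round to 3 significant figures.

54.8 m

Vertical component of launch velocity: v_y = 57.7 sin 35.0° = 33.10 m/s.
At the highest point the vertical velocity is zero, so v_y² = 2 g h_max.
h_max = (33.10)² / (2 × 10) = 1096 / 20.00 = 54.8 m.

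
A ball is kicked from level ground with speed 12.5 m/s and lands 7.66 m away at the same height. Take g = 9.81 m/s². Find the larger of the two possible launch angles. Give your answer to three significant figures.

75.6°

Level-ground range: R = v₀² sin(2θ)/g ⇒ sin 2θ = R g / v₀² = 7.66×9.81/12.5² = 0.4809.
2θ = arcsin(0.4809) = 28.74° or 180° − 28.74° = 151.26°.
So θ = 14.4° or θ = 75.6°.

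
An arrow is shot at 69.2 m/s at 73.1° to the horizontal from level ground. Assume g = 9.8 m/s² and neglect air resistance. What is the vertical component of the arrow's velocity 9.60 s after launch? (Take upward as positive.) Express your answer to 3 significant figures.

Initial vertical component: v_y0 = 69.2 sin 73.1° = 66.21 m/s.
v_y(t) = v_y0 − g t = 66.21 − 9.8 × 9.60 = -27.9 m/s.

-27.9 m/s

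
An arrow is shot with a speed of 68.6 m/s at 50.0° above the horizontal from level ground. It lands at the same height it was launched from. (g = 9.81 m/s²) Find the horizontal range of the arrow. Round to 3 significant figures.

472 m

Components: v_x = 68.6 cos 50.0° = 44.10 m/s, v_y = 68.6 sin 50.0° = 52.55 m/s.
Time of flight (same landing height): t = 2 v_y / g = 2 × 52.55 / 9.81 = 10.71 s.
Range: R = v_x · t = 44.10 × 10.71 = 472 m.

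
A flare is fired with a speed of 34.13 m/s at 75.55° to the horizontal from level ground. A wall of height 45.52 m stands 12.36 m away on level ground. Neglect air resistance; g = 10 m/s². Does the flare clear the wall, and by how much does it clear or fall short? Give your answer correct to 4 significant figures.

No — it falls 8.086 m short of clearing the wall.

v_x = 34.13 cos 75.55° = 8.5166 m/s; v_y0 = 34.13 sin 75.55° = 33.050 m/s.
Time to reach the wall: t = 12.36 / 8.5166 = 1.4513 s.
Height at that point: y = 33.050×1.4513 − 5.000×1.4513² = 37.434 m.
That is 45.52 − 37.434 = 8.086 m below the top of the wall, so the flare does not clear it.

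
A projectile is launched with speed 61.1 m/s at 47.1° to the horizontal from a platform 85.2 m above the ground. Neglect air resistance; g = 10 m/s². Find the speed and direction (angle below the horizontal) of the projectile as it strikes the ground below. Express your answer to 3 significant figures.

73.7 m/s at 55.7° below the horizontal

v_x = 61.1 cos 47.1° = 41.59 m/s (constant).
|v_y| at impact = √((44.76)² + 2×10×85.2) = 60.89 m/s.
Speed = √(41.59² + 60.89²) = 73.7 m/s; angle = arctan(60.89/41.59) = 55.7° below horizontal.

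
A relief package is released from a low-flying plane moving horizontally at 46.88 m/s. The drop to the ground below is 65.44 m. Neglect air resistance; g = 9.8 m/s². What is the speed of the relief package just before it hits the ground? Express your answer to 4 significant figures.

Fall time: t = √(2 × 65.44 / 9.8) = 3.6545 s.
At impact: v_x = 46.88 m/s (unchanged), v_y = g t = 9.8 × 3.6545 = 35.814 m/s.
Speed = √(v_x² + v_y²) = √(2197.7 + 1282.6) = 58.99 m/s.

58.99 m/s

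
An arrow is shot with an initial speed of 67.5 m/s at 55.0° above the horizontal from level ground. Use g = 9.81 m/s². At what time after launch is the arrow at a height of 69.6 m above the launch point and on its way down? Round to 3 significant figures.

v_y0 = 67.5 sin 55.0° = 55.29 m/s.
Set y = v_y0 t − ½ g t² = 69.6: 4.905 t² − 55.29 t + 69.6 = 0.
t = [55.29 ± √(3057 − 1366)] / 9.81 = (55.29 ± 41.12) / 9.81, giving t = 1.44 s or t = 9.83 s.
On the way down corresponds to the larger root: t = 9.83 s.

9.83 s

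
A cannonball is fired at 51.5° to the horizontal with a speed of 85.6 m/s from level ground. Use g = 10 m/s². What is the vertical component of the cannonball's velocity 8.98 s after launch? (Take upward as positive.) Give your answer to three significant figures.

-22.8 m/s

Initial vertical component: v_y0 = 85.6 sin 51.5° = 66.99 m/s.
v_y(t) = v_y0 − g t = 66.99 − 10 × 8.98 = -22.8 m/s.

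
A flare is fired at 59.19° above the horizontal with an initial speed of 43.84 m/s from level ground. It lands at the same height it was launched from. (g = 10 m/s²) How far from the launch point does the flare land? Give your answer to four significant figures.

169.1 m

Components: v_x = 43.84 cos 59.19° = 22.455 m/s, v_y = 43.84 sin 59.19° = 37.653 m/s.
Time of flight (same landing height): t = 2 v_y / g = 2 × 37.653 / 10 = 7.5306 s.
Range: R = v_x · t = 22.455 × 7.5306 = 169.1 m.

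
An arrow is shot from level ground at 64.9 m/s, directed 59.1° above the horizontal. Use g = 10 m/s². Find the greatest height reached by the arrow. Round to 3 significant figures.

Vertical component of launch velocity: v_y = 64.9 sin 59.1° = 55.69 m/s.
At the highest point the vertical velocity is zero, so v_y² = 2 g h_max.
h_max = (55.69)² / (2 × 10) = 3101 / 20.00 = 155 m.

155 m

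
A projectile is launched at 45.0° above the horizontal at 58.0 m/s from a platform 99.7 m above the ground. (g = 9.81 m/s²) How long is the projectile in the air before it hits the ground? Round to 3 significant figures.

Vertical component: v_y = 58.0 sin 45.0° = 41.01 m/s.
Taking up as positive with launch at y = 99.7 m, landing at y = 0: 0 = 99.7 + 41.01 t − ½(9.81) t².
Solving 4.905 t² − 41.01 t − 99.7 = 0 gives t = [41.01 + √(41.01² + 4·4.905·99.7)] / 9.810 = 10.3 s.

10.3 s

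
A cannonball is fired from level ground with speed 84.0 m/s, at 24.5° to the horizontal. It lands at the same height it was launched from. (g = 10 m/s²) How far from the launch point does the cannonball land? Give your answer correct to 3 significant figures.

For level ground, R = v₀² sin(2θ) / g.
sin(2 × 24.5°) = sin 49.00° = 0.7547.
R = (84.0)² × 0.7547 / 10 = 533 m.

533 m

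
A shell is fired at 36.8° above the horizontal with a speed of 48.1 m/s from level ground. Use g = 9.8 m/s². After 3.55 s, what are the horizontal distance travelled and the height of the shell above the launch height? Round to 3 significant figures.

v_x = 48.1 cos 36.8° = 38.52 m/s; v_y0 = 48.1 sin 36.8° = 28.81 m/s.
x = v_x t = 38.52 × 3.55 = 137 m.
y = v_y0 t − ½ g t² = 28.81×3.55 − 4.900×3.55² = 40.5 m.

x = 137 m, y = 40.5 m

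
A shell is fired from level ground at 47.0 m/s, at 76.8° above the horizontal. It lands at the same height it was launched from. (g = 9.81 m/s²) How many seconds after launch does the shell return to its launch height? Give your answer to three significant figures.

9.33 s

Vertical component: v_y = 47.0 sin 76.8° = 45.76 m/s.
For a projectile landing at launch height, time of flight is t = 2 v_y / g = 2 × 45.76 / 9.81 = 9.33 s.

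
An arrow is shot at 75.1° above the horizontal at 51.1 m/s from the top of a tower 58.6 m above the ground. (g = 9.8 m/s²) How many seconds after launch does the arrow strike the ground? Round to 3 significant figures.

11.2 s

Vertical component: v_y = 51.1 sin 75.1° = 49.38 m/s.
Taking up as positive with launch at y = 58.6 m, landing at y = 0: 0 = 58.6 + 49.38 t − ½(9.8) t².
Solving 4.900 t² − 49.38 t − 58.6 = 0 gives t = [49.38 + √(49.38² + 4·4.900·58.6)] / 9.800 = 11.2 s.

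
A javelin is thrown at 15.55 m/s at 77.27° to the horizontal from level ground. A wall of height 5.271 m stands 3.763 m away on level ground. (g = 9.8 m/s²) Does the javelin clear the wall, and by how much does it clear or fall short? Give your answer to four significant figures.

v_x = 15.55 cos 77.27° = 3.4266 m/s; v_y0 = 15.55 sin 77.27° = 15.168 m/s.
Time to reach the wall: t = 3.763 / 3.4266 = 1.0982 s.
Height at that point: y = 15.168×1.0982 − 4.900×1.0982² = 10.748 m.
That is 10.748 − 5.271 = 5.477 m above the top of the wall, so the javelin clears it.

Yes — it clears the wall by 5.477 m.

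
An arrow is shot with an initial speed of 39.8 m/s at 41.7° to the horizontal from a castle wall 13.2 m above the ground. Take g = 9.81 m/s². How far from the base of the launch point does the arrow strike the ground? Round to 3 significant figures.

Components: v_x = 39.8 cos 41.7° = 29.72 m/s, v_y = 39.8 sin 41.7° = 26.48 m/s.
Vertical: 0 = 13.2 + 26.48 t − ½(9.81) t² ⇒ 4.905 t² − 26.48 t − 13.2 = 0.
t = [26.48 + √(701.2 + 259.0)] / 9.810 = 5.858 s.
Horizontal: R = v_x · t = 29.72 × 5.858 = 174 m.

174 m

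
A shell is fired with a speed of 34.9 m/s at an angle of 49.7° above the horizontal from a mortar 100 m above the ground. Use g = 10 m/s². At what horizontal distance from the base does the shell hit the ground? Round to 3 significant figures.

Components: v_x = 34.9 cos 49.7° = 22.57 m/s, v_y = 34.9 sin 49.7° = 26.62 m/s.
Vertical: 0 = 100 + 26.62 t − ½(10) t² ⇒ 5.000 t² − 26.62 t − 100 = 0.
t = [26.62 + √(708.6 + 2000)] / 10.00 = 7.866 s.
Horizontal: R = v_x · t = 22.57 × 7.866 = 178 m.

178 m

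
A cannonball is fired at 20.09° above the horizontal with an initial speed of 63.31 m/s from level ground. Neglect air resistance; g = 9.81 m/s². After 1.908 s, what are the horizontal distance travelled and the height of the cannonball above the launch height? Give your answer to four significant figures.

x = 113.4 m, y = 23.64 m

v_x = 63.31 cos 20.09° = 59.458 m/s; v_y0 = 63.31 sin 20.09° = 21.747 m/s.
x = v_x t = 59.458 × 1.908 = 113.4 m.
y = v_y0 t − ½ g t² = 21.747×1.908 − 4.905×1.908² = 23.64 m.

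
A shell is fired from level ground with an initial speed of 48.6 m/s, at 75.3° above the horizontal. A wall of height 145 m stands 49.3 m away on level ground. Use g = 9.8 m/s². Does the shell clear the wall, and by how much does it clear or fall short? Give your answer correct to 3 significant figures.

No — it falls 35.4 m short of clearing the wall.

v_x = 48.6 cos 75.3° = 12.33 m/s; v_y0 = 48.6 sin 75.3° = 47.01 m/s.
Time to reach the wall: t = 49.3 / 12.33 = 3.998 s.
Height at that point: y = 47.01×3.998 − 4.900×3.998² = 109.6 m.
That is 145 − 109.6 = 35.4 m below the top of the wall, so the shell does not clear it.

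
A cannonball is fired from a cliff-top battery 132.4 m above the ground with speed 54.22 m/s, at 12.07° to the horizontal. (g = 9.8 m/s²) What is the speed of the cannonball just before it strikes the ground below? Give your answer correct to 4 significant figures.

v_x = 54.22 cos 12.07° = 53.021 m/s is unchanged throughout.
For the vertical component, v_y² = v_y0² + 2 g h = (11.338)² + 2×9.8×132.4 = 2723.6, so |v_y| = 52.188 m/s.
Impact speed = √(v_x² + v_y²) = √(2811.2 + 2723.6) = 74.40 m/s.

74.40 m/s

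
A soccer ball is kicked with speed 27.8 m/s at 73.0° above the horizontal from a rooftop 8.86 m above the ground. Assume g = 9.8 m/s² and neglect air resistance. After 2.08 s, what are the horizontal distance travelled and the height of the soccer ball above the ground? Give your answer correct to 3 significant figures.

v_x = 27.8 cos 73.0° = 8.128 m/s; v_y0 = 27.8 sin 73.0° = 26.59 m/s.
x = v_x t = 8.128 × 2.08 = 16.9 m.
y = 8.86 + v_y0 t − ½ g t² = 43.0 m.

x = 16.9 m, y = 43.0 m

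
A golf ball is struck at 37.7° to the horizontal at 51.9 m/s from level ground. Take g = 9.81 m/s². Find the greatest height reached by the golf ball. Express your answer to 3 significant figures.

Vertical component of launch velocity: v_y = 51.9 sin 37.7° = 31.74 m/s.
At the highest point the vertical velocity is zero, so v_y² = 2 g h_max.
h_max = (31.74)² / (2 × 9.81) = 1007 / 19.62 = 51.3 m.

51.3 m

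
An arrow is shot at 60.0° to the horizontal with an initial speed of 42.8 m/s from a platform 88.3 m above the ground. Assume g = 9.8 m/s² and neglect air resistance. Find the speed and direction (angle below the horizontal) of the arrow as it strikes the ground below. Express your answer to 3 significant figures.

59.7 m/s at 69.0° below the horizontal

v_x = 42.8 cos 60.0° = 21.40 m/s (constant).
|v_y| at impact = √((37.07)² + 2×9.8×88.3) = 55.72 m/s.
Speed = √(21.40² + 55.72²) = 59.7 m/s; angle = arctan(55.72/21.40) = 69.0° below horizontal.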